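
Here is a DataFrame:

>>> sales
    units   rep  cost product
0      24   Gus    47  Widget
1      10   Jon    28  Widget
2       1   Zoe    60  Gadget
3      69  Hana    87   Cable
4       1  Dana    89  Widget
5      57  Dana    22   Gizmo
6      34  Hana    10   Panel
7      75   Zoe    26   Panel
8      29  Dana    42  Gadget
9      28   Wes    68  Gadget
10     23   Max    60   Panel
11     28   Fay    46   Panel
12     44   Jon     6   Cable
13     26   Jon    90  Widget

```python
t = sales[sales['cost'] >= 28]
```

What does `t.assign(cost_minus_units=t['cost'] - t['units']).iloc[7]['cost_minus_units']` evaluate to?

filter rows where cost >= 28:
    units   rep  cost product
0      24   Gus    47  Widget
1      10   Jon    28  Widget
2       1   Zoe    60  Gadget
3      69  Hana    87   Cable
4       1  Dana    89  Widget
8      29  Dana    42  Gadget
9      28   Wes    68  Gadget
10     23   Max    60   Panel
11     28   Fay    46   Panel
13     26   Jon    90  Widget
add column cost_minus_units = t['cost'] - t['units']:
    units   rep  cost product  cost_minus_units
0      24   Gus    47  Widget                23
1      10   Jon    28  Widget                18
2       1   Zoe    60  Gadget                59
3      69  Hana    87   Cable                18
4       1  Dana    89  Widget                88
8      29  Dana    42  Gadget                13
9      28   Wes    68  Gadget                40
10     23   Max    60   Panel                37
11     28   Fay    46   Panel                18
13     26   Jon    90  Widget                64
Hence 37.

37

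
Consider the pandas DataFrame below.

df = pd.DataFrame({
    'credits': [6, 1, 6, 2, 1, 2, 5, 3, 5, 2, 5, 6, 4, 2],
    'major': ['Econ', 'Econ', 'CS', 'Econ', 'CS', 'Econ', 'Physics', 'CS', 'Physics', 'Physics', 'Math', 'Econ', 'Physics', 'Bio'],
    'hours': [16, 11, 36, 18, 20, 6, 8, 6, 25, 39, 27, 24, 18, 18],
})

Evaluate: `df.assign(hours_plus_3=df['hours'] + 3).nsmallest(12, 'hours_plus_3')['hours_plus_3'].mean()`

19.4166666667

add column hours_plus_3 = df['hours'] + 3:
    credits    major  hours  hours_plus_3
0         6     Econ     16            19
1         1     Econ     11            14
2         6       CS     36            39
3         2     Econ     18            21
4         1       CS     20            23
5         2     Econ      6             9
6         5  Physics      8            11
7         3       CS      6             9
8         5  Physics     25            28
9         2  Physics     39            42
10        5     Math     27            30
11        6     Econ     24            27
12        4  Physics     18            21
13        2      Bio     18            21
take 12 rows with smallest hours_plus_3:
    credits    major  hours  hours_plus_3
5         2     Econ      6             9
7         3       CS      6             9
6         5  Physics      8            11
1         1     Econ     11            14
0         6     Econ     16            19
3         2     Econ     18            21
12        4  Physics     18            21
13        2      Bio     18            21
4         1       CS     20            23
11        6     Econ     24            27
8         5  Physics     25            28
10        5     Math     27            30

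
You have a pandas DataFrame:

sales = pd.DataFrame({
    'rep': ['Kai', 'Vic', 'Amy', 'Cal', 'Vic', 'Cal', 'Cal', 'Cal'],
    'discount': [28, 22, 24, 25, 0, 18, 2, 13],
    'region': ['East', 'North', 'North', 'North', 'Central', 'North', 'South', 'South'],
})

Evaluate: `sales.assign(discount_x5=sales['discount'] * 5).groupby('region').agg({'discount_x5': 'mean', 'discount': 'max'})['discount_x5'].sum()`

add column discount_x5 = sales['discount'] * 5:
   rep  discount   region  discount_x5
0  Kai        28     East          140
1  Vic        22    North          110
2  Amy        24    North          120
3  Cal        25    North          125
4  Vic         0  Central            0
5  Cal        18    North           90
6  Cal         2    South           10
7  Cal        13    South           65
group by region: mean(discount_x5), max(discount):
         discount_x5  discount
region                        
Central         0.00         0
East          140.00        28
North         111.25        25
South          37.50        13
So sum() = 288.75.

288.75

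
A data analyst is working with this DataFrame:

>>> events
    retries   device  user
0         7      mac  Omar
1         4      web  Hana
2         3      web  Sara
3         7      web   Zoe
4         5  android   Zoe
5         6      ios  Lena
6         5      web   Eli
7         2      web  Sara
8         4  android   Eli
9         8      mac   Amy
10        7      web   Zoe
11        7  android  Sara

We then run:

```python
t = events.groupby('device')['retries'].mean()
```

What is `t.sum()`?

group by device, mean of retries:
device
android    5.333333
ios        6.000000
mac        7.500000
web        4.666667
Name: retries, dtype: float64
Reading off the sum of the resulting series, we get 23.5.

23.5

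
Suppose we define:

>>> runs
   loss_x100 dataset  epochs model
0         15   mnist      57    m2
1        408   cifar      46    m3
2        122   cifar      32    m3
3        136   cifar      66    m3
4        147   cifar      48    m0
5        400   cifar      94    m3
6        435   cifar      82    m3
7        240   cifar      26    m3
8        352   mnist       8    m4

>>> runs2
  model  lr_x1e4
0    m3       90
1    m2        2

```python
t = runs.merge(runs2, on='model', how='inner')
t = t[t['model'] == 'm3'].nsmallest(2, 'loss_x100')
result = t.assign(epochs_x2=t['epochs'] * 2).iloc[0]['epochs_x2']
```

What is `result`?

64

merge on 'model' (how='inner') → 7 rows:
   loss_x100 dataset  epochs model  lr_x1e4
0         15   mnist      57    m2        2
1        408   cifar      46    m3       90
2        122   cifar      32    m3       90
3        136   cifar      66    m3       90
4        400   cifar      94    m3       90
5        435   cifar      82    m3       90
6        240   cifar      26    m3       90
filter rows where model == 'm3':
   loss_x100 dataset  epochs model  lr_x1e4
1        408   cifar      46    m3       90
2        122   cifar      32    m3       90
3        136   cifar      66    m3       90
4        400   cifar      94    m3       90
5        435   cifar      82    m3       90
6        240   cifar      26    m3       90
take 2 rows with smallest loss_x100:
   loss_x100 dataset  epochs model  lr_x1e4
2        122   cifar      32    m3       90
3        136   cifar      66    m3       90
add column epochs_x2 = t['epochs'] * 2:
   loss_x100 dataset  epochs model  lr_x1e4  epochs_x2
2        122   cifar      32    m3       90         64
3        136   cifar      66    m3       90        132
Hence 64.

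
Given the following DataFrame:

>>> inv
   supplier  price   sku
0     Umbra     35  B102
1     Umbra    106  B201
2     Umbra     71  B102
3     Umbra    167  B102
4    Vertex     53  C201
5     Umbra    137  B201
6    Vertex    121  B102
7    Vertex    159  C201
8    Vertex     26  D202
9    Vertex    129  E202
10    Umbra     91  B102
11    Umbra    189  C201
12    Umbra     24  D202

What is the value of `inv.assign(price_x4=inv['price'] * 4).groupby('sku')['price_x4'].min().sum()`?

1388

add column price_x4 = inv['price'] * 4:
   supplier  price   sku  price_x4
0     Umbra     35  B102       140
1     Umbra    106  B201       424
2     Umbra     71  B102       284
3     Umbra    167  B102       668
4    Vertex     53  C201       212
5     Umbra    137  B201       548
6    Vertex    121  B102       484
7    Vertex    159  C201       636
8    Vertex     26  D202       104
9    Vertex    129  E202       516
10    Umbra     91  B102       364
11    Umbra    189  C201       756
12    Umbra     24  D202        96
group by sku, min of price_x4:
sku
B102    140
B201    424
C201    212
D202     96
E202    516
Name: price_x4, dtype: int64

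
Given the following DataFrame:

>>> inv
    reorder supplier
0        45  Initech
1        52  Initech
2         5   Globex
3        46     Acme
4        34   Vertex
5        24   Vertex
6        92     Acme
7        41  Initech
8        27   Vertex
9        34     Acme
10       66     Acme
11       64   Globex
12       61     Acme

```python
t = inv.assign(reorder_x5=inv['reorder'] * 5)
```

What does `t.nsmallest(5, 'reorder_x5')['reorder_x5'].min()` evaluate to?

add column reorder_x5 = inv['reorder'] * 5:
    reorder supplier  reorder_x5
0        45  Initech         225
1        52  Initech         260
2         5   Globex          25
3        46     Acme         230
4        34   Vertex         170
5        24   Vertex         120
6        92     Acme         460
7        41  Initech         205
8        27   Vertex         135
9        34     Acme         170
10       66     Acme         330
11       64   Globex         320
12       61     Acme         305
take 5 rows with smallest reorder_x5:
   reorder supplier  reorder_x5
2        5   Globex          25
5       24   Vertex         120
8       27   Vertex         135
4       34   Vertex         170
9       34     Acme         170

25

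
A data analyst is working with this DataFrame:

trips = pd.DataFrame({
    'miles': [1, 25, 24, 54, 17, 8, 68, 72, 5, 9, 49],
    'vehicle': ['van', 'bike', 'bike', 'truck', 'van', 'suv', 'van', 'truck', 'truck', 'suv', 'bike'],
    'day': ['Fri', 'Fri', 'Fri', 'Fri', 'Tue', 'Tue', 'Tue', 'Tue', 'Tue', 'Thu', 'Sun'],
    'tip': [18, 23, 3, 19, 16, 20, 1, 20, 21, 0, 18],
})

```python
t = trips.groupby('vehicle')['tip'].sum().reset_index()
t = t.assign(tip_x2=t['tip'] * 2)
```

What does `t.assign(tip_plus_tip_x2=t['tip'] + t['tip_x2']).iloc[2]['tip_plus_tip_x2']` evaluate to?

group by vehicle, sum of tip:
vehicle
bike     44
suv      20
truck    60
van      35
Name: tip, dtype: int64
reset_index():
  vehicle  tip
0    bike   44
1     suv   20
2   truck   60
3     van   35
add column tip_x2 = t['tip'] * 2:
  vehicle  tip  tip_x2
0    bike   44      88
1     suv   20      40
2   truck   60     120
3     van   35      70
add column tip_plus_tip_x2 = t['tip'] + t['tip_x2']:
  vehicle  tip  tip_x2  tip_plus_tip_x2
0    bike   44      88              132
1     suv   20      40               60
2   truck   60     120              180
3     van   35      70              105
value at position 2, column 'tip_plus_tip_x2' → 180

180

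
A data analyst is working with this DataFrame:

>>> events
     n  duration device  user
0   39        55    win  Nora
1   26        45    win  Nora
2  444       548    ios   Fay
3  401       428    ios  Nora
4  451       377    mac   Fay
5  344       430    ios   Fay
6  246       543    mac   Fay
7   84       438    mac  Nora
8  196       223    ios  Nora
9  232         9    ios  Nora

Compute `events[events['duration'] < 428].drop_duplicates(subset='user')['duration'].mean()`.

216.0

filter rows where duration < 428:
     n  duration device  user
0   39        55    win  Nora
1   26        45    win  Nora
4  451       377    mac   Fay
8  196       223    ios  Nora
9  232         9    ios  Nora
drop duplicate user (keep=first):
     n  duration device  user
0   39        55    win  Nora
4  451       377    mac   Fay
The mean of column 'duration' is 216.0.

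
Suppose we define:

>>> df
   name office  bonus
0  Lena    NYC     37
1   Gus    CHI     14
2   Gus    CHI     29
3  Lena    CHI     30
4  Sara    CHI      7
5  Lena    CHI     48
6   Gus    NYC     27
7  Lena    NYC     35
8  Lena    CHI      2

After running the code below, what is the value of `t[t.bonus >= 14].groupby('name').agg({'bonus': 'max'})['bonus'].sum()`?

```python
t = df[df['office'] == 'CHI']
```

filter rows where office == 'CHI':
   name office  bonus
1   Gus    CHI     14
2   Gus    CHI     29
3  Lena    CHI     30
4  Sara    CHI      7
5  Lena    CHI     48
8  Lena    CHI      2
filter rows where bonus >= 14:
   name office  bonus
1   Gus    CHI     14
2   Gus    CHI     29
3  Lena    CHI     30
5  Lena    CHI     48
group by name, max of bonus:
      bonus
name       
Gus      29
Lena     48
Reading off the sum of column 'bonus', we get 77.

77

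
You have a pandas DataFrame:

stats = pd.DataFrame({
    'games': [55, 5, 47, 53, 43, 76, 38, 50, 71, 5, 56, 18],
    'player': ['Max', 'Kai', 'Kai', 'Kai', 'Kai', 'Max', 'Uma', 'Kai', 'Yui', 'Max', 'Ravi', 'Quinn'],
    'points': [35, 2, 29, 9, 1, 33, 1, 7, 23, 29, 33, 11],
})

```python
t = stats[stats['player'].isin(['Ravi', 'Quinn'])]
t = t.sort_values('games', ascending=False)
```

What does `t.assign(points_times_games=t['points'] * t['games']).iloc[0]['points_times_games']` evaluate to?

filter rows where player in ['Ravi', 'Quinn']:
    games player  points
10     56   Ravi      33
11     18  Quinn      11
sort by games descending:
    games player  points
10     56   Ravi      33
11     18  Quinn      11
add column points_times_games = t['points'] * t['games']:
    games player  points  points_times_games
10     56   Ravi      33                1848
11     18  Quinn      11                 198

1848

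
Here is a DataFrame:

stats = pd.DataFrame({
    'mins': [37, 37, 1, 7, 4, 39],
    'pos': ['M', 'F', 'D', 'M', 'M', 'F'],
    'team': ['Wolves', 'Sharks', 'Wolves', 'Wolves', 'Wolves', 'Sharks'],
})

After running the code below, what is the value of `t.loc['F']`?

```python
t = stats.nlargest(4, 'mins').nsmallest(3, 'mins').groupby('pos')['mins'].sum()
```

take 4 rows with largest mins:
   mins pos    team
5    39   F  Sharks
0    37   M  Wolves
1    37   F  Sharks
3     7   M  Wolves
take 3 rows with smallest mins:
   mins pos    team
3     7   M  Wolves
0    37   M  Wolves
1    37   F  Sharks
group by pos, sum of mins:
pos
F    37
M    44
Name: mins, dtype: int64

37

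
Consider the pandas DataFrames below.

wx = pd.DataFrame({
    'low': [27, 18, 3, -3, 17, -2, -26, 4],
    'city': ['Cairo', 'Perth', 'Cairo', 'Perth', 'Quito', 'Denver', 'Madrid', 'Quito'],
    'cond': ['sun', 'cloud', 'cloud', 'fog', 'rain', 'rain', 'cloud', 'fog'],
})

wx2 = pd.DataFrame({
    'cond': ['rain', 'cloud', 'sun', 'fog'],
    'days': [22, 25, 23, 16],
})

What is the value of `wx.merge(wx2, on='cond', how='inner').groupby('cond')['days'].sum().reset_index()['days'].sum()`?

174

merge on 'cond' (how='inner') → 8 rows:
   low    city   cond  days
0   27   Cairo    sun    23
1   18   Perth  cloud    25
2    3   Cairo  cloud    25
3   -3   Perth    fog    16
4   17   Quito   rain    22
5   -2  Denver   rain    22
6  -26  Madrid  cloud    25
7    4   Quito    fog    16
group by cond, sum of days:
cond
cloud    75
fog      32
rain     44
sun      23
Name: days, dtype: int64
reset_index():
    cond  days
0  cloud    75
1    fog    32
2   rain    44
3    sun    23
So sum() = 174.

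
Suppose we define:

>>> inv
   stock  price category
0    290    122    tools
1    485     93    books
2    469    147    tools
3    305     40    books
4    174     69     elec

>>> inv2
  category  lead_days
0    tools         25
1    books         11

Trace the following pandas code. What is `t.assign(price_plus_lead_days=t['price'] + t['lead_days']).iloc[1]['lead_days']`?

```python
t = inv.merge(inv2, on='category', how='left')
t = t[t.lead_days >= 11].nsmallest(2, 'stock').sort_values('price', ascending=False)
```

11.0

merge on 'category' (how='left') → 5 rows:
   stock  price category  lead_days
0    290    122    tools       25.0
1    485     93    books       11.0
2    469    147    tools       25.0
3    305     40    books       11.0
4    174     69     elec        NaN
filter rows where lead_days >= 11:
   stock  price category  lead_days
0    290    122    tools       25.0
1    485     93    books       11.0
2    469    147    tools       25.0
3    305     40    books       11.0
take 2 rows with smallest stock:
   stock  price category  lead_days
0    290    122    tools       25.0
3    305     40    books       11.0
sort by price descending:
   stock  price category  lead_days
0    290    122    tools       25.0
3    305     40    books       11.0
add column price_plus_lead_days = t['price'] + t['lead_days']:
   stock  price category  lead_days  price_plus_lead_days
0    290    122    tools       25.0                 147.0
3    305     40    books       11.0                  51.0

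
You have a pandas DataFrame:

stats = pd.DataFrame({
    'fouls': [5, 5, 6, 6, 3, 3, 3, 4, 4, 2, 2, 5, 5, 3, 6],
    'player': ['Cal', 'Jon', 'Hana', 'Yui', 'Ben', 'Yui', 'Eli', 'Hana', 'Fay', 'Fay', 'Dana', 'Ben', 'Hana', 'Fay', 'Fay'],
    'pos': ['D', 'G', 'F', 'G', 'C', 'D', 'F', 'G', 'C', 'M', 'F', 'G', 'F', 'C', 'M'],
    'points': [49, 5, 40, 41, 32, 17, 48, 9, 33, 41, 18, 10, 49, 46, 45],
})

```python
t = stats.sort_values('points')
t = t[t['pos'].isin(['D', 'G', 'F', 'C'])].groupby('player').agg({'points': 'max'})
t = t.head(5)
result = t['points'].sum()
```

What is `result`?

sort by points:
    fouls player pos  points
1       5    Jon   G       5
7       4   Hana   G       9
11      5    Ben   G      10
5       3    Yui   D      17
10      2   Dana   F      18
4       3    Ben   C      32
8       4    Fay   C      33
2       6   Hana   F      40
3       6    Yui   G      41
9       2    Fay   M      41
14      6    Fay   M      45
13      3    Fay   C      46
6       3    Eli   F      48
0       5    Cal   D      49
12      5   Hana   F      49
filter rows where pos in ['D', 'G', 'F', 'C']:
    fouls player pos  points
1       5    Jon   G       5
7       4   Hana   G       9
11      5    Ben   G      10
5       3    Yui   D      17
10      2   Dana   F      18
4       3    Ben   C      32
8       4    Fay   C      33
2       6   Hana   F      40
3       6    Yui   G      41
13      3    Fay   C      46
6       3    Eli   F      48
0       5    Cal   D      49
12      5   Hana   F      49
group by player, max of points:
        points
player        
Ben         32
Cal         49
Dana        18
Eli         48
Fay         46
Hana        49
Jon          5
Yui         41
take first 5 rows:
        points
player        
Ben         32
Cal         49
Dana        18
Eli         48
Fay         46

193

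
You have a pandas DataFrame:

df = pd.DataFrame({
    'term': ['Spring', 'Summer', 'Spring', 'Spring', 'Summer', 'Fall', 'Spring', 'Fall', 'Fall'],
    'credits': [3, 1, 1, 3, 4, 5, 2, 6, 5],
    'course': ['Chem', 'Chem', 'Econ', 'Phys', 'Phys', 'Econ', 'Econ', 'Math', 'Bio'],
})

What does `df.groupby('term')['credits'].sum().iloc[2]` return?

5

group by term, sum of credits:
term
Fall      16
Spring     9
Summer     5
Name: credits, dtype: int64
Finally, value at position 2 = 5.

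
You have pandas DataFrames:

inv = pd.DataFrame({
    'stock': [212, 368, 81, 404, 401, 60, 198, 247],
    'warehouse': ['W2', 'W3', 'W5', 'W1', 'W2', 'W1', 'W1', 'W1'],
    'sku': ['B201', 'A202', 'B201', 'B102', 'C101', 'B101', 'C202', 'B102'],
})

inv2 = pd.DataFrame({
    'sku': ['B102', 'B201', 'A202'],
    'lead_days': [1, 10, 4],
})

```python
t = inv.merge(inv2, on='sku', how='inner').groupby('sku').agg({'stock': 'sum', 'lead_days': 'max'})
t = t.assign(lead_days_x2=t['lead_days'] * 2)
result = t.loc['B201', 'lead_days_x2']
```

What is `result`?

merge on 'sku' (how='inner') → 5 rows:
   stock warehouse   sku  lead_days
0    212        W2  B201         10
1    368        W3  A202          4
2     81        W5  B201         10
3    404        W1  B102          1
4    247        W1  B102          1
group by sku: sum(stock), max(lead_days):
      stock  lead_days
sku                   
A202    368          4
B102    651          1
B201    293         10
add column lead_days_x2 = t['lead_days'] * 2:
      stock  lead_days  lead_days_x2
sku                                 
A202    368          4             8
B102    651          1             2
B201    293         10            20
The value at row 'B201', column 'lead_days_x2' is 20.

20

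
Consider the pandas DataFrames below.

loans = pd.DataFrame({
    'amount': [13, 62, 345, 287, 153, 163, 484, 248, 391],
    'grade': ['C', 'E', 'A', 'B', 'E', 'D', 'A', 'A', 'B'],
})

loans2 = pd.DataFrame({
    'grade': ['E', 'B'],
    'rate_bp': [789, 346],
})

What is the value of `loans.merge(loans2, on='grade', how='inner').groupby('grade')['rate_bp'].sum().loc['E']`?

merge on 'grade' (how='inner') → 4 rows:
   amount grade  rate_bp
0      62     E      789
1     287     B      346
2     153     E      789
3     391     B      346
group by grade, sum of rate_bp:
grade
B     692
E    1578
Name: rate_bp, dtype: int64
The value at index 'E' is 1578.

1578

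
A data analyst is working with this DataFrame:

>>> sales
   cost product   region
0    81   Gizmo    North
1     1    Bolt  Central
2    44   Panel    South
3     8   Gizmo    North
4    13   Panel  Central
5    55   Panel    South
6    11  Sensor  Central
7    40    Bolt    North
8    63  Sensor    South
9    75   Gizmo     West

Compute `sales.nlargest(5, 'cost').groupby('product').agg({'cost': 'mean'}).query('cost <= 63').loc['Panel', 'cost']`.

49.5

take 5 rows with largest cost:
   cost product region
0    81   Gizmo  North
9    75   Gizmo   West
8    63  Sensor  South
5    55   Panel  South
2    44   Panel  South
group by product, mean of cost:
         cost
product      
Gizmo    78.0
Panel    49.5
Sensor   63.0
filter rows where cost <= 63:
         cost
product      
Panel    49.5
Sensor   63.0
Taking the value at row 'Panel', column 'cost' gives 49.5.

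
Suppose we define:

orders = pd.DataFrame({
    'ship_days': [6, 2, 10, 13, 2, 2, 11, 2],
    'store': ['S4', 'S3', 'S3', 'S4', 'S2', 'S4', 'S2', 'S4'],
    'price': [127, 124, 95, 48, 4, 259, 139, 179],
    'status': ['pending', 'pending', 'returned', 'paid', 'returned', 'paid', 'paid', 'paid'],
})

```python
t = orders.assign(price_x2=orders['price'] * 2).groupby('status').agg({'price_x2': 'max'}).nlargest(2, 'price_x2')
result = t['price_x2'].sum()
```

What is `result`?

add column price_x2 = orders['price'] * 2:
   ship_days store  price    status  price_x2
0          6    S4    127   pending       254
1          2    S3    124   pending       248
2         10    S3     95  returned       190
3         13    S4     48      paid        96
4          2    S2      4  returned         8
5          2    S4    259      paid       518
6         11    S2    139      paid       278
7          2    S4    179      paid       358
group by status, max of price_x2:
          price_x2
status            
paid           518
pending        254
returned       190
take 2 rows with largest price_x2:
         price_x2
status           
paid          518
pending       254

772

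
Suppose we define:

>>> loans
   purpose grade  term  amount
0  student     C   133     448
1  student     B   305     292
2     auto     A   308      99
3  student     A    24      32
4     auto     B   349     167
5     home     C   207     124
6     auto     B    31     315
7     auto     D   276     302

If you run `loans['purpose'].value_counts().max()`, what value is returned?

value_counts of purpose:
purpose
auto       4
student    3
home       1
Name: count, dtype: int64
Finally, max of the resulting series = 4.

4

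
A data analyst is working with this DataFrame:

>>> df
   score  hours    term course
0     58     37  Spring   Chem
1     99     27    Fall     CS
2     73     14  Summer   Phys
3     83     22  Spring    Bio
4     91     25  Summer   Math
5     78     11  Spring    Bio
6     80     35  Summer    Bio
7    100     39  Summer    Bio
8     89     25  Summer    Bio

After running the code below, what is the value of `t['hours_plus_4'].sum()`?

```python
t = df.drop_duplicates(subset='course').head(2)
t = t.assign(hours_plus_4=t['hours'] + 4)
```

drop duplicate course (keep=first):
   score  hours    term course
0     58     37  Spring   Chem
1     99     27    Fall     CS
2     73     14  Summer   Phys
3     83     22  Spring    Bio
4     91     25  Summer   Math
take first 2 rows:
   score  hours    term course
0     58     37  Spring   Chem
1     99     27    Fall     CS
add column hours_plus_4 = t['hours'] + 4:
   score  hours    term course  hours_plus_4
0     58     37  Spring   Chem            41
1     99     27    Fall     CS            31
sum of column 'hours_plus_4' → 72

72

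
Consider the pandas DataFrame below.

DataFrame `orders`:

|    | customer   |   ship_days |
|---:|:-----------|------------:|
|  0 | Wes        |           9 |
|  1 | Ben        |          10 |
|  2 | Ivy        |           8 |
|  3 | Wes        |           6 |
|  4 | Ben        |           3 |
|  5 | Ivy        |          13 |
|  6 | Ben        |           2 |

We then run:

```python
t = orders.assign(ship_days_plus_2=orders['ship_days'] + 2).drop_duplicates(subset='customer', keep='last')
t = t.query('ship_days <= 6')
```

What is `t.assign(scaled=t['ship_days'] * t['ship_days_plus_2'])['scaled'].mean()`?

add column ship_days_plus_2 = orders['ship_days'] + 2:
  customer  ship_days  ship_days_plus_2
0      Wes          9                11
1      Ben         10                12
2      Ivy          8                10
3      Wes          6                 8
4      Ben          3                 5
5      Ivy         13                15
6      Ben          2                 4
drop duplicate customer (keep=last):
  customer  ship_days  ship_days_plus_2
3      Wes          6                 8
5      Ivy         13                15
6      Ben          2                 4
filter rows where ship_days <= 6:
  customer  ship_days  ship_days_plus_2
3      Wes          6                 8
6      Ben          2                 4
add column scaled = t['ship_days'] * t['ship_days_plus_2']:
  customer  ship_days  ship_days_plus_2  scaled
3      Wes          6                 8      48
6      Ben          2                 4       8

28.0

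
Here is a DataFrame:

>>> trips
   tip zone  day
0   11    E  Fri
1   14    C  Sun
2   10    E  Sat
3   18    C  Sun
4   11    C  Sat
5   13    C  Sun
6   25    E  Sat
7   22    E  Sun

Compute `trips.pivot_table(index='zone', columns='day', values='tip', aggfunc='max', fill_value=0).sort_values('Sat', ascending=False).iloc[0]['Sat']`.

pivot: rows=zone, cols=day, max(tip):
day   Fri  Sat  Sun
zone               
C       0   11   18
E      11   25   22
sort by Sat descending:
day   Fri  Sat  Sun
zone               
E      11   25   22
C       0   11   18
Finally, value at position 0, column 'Sat' = 25.

25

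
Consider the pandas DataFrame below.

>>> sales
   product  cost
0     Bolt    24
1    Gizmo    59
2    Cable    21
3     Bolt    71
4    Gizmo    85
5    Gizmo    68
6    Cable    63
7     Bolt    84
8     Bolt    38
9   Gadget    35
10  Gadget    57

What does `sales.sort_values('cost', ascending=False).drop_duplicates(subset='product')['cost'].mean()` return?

sort by cost descending:
   product  cost
4    Gizmo    85
7     Bolt    84
3     Bolt    71
5    Gizmo    68
6    Cable    63
1    Gizmo    59
10  Gadget    57
8     Bolt    38
9   Gadget    35
0     Bolt    24
2    Cable    21
drop duplicate product (keep=first):
   product  cost
4    Gizmo    85
7     Bolt    84
6    Cable    63
10  Gadget    57
Hence 72.25.

72.25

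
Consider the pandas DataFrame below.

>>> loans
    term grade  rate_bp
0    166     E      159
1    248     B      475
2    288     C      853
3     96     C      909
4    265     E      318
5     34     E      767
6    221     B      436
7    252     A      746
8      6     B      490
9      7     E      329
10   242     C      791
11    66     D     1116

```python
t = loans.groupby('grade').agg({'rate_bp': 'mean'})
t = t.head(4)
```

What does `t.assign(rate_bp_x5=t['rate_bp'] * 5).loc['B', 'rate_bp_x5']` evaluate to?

group by grade, mean of rate_bp:
       rate_bp
grade         
A       746.00
B       467.00
C       851.00
D      1116.00
E       393.25
take first 4 rows:
       rate_bp
grade         
A        746.0
B        467.0
C        851.0
D       1116.0
add column rate_bp_x5 = t['rate_bp'] * 5:
       rate_bp  rate_bp_x5
grade                     
A        746.0      3730.0
B        467.0      2335.0
C        851.0      4255.0
D       1116.0      5580.0

2335.0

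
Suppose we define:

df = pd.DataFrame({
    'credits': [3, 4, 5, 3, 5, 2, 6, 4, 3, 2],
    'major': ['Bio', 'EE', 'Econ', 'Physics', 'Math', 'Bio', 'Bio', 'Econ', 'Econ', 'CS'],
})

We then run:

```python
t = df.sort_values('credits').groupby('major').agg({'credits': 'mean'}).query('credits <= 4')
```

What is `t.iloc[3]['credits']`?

sort by credits:
   credits    major
5        2      Bio
9        2       CS
0        3      Bio
3        3  Physics
8        3     Econ
1        4       EE
7        4     Econ
2        5     Econ
4        5     Math
6        6      Bio
group by major, mean of credits:
          credits
major            
Bio      3.666667
CS       2.000000
EE       4.000000
Econ     4.000000
Math     5.000000
Physics  3.000000
filter rows where credits <= 4:
          credits
major            
Bio      3.666667
CS       2.000000
EE       4.000000
Econ     4.000000
Physics  3.000000
The value at position 3, column 'credits' is 4.0.

4.0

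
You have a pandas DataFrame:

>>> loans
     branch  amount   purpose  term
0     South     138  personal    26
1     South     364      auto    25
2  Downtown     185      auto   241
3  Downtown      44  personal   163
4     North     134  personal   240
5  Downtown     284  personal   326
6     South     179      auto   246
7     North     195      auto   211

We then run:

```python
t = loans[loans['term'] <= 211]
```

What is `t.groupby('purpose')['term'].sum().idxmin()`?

filter rows where term <= 211:
     branch  amount   purpose  term
0     South     138  personal    26
1     South     364      auto    25
3  Downtown      44  personal   163
7     North     195      auto   211
group by purpose, sum of term:
purpose
auto        236
personal    189
Name: term, dtype: int64

personal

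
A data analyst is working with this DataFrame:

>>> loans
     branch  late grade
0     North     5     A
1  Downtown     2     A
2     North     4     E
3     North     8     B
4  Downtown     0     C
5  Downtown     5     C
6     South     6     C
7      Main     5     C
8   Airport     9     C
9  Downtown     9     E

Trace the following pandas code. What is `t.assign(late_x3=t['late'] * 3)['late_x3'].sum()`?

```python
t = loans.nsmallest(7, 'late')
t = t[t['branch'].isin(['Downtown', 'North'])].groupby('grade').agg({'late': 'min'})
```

18

take 7 rows with smallest late:
     branch  late grade
4  Downtown     0     C
1  Downtown     2     A
2     North     4     E
0     North     5     A
5  Downtown     5     C
7      Main     5     C
6     South     6     C
filter rows where branch in ['Downtown', 'North']:
     branch  late grade
4  Downtown     0     C
1  Downtown     2     A
2     North     4     E
0     North     5     A
5  Downtown     5     C
group by grade, min of late:
       late
grade      
A         2
C         0
E         4
add column late_x3 = t['late'] * 3:
       late  late_x3
grade               
A         2        6
C         0        0
E         4       12
Hence 18.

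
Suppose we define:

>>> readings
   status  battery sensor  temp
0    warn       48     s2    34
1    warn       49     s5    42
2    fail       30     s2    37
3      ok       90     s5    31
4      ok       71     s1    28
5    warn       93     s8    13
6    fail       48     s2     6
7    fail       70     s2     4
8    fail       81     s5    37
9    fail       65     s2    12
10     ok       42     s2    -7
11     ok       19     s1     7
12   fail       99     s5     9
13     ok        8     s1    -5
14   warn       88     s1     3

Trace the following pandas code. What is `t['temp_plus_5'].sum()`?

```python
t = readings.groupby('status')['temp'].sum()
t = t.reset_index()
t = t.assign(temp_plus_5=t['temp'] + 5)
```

group by status, sum of temp:
status
fail    105
ok       54
warn     92
Name: temp, dtype: int64
reset_index():
  status  temp
0   fail   105
1     ok    54
2   warn    92
add column temp_plus_5 = t['temp'] + 5:
  status  temp  temp_plus_5
0   fail   105          110
1     ok    54           59
2   warn    92           97

266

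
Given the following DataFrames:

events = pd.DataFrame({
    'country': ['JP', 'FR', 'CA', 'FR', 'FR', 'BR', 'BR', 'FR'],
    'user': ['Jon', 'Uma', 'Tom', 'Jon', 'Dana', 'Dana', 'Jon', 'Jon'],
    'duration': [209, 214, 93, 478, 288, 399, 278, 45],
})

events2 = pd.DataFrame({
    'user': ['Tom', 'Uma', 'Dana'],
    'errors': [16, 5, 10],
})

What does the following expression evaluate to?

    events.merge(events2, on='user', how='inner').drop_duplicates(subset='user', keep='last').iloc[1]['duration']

93

merge on 'user' (how='inner') → 4 rows:
  country  user  duration  errors
0      FR   Uma       214       5
1      CA   Tom        93      16
2      FR  Dana       288      10
3      BR  Dana       399      10
drop duplicate user (keep=last):
  country  user  duration  errors
0      FR   Uma       214       5
1      CA   Tom        93      16
3      BR  Dana       399      10
So iloc[1]['duration'] = 93.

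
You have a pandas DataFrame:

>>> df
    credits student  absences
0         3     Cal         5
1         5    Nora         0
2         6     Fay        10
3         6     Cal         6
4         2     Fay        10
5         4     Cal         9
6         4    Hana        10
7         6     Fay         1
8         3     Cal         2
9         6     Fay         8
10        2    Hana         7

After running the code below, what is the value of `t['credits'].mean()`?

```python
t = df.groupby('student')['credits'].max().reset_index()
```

group by student, max of credits:
student
Cal     6
Fay     6
Hana    4
Nora    5
Name: credits, dtype: int64
reset_index():
  student  credits
0     Cal        6
1     Fay        6
2    Hana        4
3    Nora        5

5.25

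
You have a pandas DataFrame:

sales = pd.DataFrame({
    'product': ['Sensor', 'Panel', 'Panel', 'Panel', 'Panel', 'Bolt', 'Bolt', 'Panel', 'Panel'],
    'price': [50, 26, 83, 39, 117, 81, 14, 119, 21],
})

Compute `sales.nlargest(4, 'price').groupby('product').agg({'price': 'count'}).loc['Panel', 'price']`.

take 4 rows with largest price:
  product  price
7   Panel    119
4   Panel    117
2   Panel     83
5    Bolt     81
group by product, count of price:
         price
product       
Bolt         1
Panel        3
value at row 'Panel', column 'price' → 3

3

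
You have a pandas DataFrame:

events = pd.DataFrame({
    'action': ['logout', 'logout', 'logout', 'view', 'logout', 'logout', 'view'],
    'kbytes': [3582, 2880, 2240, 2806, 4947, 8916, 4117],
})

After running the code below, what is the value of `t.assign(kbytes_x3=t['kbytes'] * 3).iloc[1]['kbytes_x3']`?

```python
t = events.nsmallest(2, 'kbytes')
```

take 2 rows with smallest kbytes:
   action  kbytes
2  logout    2240
3    view    2806
add column kbytes_x3 = t['kbytes'] * 3:
   action  kbytes  kbytes_x3
2  logout    2240       6720
3    view    2806       8418
So iloc[1]['kbytes_x3'] = 8418.

8418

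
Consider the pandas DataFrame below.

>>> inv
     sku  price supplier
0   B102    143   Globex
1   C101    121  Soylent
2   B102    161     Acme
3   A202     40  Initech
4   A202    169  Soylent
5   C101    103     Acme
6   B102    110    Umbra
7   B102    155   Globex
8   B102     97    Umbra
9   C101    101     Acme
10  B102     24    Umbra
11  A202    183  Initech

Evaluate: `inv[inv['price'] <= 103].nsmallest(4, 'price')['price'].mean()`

65.5

filter rows where price <= 103:
     sku  price supplier
3   A202     40  Initech
5   C101    103     Acme
8   B102     97    Umbra
9   C101    101     Acme
10  B102     24    Umbra
take 4 rows with smallest price:
     sku  price supplier
10  B102     24    Umbra
3   A202     40  Initech
8   B102     97    Umbra
9   C101    101     Acme
Reading off the mean of column 'price', we get 65.5.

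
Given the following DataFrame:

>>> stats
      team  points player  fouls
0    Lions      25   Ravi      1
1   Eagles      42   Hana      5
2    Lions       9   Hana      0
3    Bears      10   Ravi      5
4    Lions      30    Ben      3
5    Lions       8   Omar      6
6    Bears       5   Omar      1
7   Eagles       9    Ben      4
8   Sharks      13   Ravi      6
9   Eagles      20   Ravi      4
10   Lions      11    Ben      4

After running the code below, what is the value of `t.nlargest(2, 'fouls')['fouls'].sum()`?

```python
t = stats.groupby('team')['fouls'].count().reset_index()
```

8

group by team, count of fouls:
team
Bears     2
Eagles    3
Lions     5
Sharks    1
Name: fouls, dtype: int64
reset_index():
     team  fouls
0   Bears      2
1  Eagles      3
2   Lions      5
3  Sharks      1
take 2 rows with largest fouls:
     team  fouls
2   Lions      5
1  Eagles      3
Taking the sum of column 'fouls' gives 8.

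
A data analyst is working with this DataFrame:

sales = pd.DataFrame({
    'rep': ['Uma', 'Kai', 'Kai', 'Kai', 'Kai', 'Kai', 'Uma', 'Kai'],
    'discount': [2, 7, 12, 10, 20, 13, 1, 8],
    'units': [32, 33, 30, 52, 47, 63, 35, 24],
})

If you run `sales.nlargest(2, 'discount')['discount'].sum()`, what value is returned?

take 2 rows with largest discount:
   rep  discount  units
4  Kai        20     47
5  Kai        13     63
So sum() = 33.

33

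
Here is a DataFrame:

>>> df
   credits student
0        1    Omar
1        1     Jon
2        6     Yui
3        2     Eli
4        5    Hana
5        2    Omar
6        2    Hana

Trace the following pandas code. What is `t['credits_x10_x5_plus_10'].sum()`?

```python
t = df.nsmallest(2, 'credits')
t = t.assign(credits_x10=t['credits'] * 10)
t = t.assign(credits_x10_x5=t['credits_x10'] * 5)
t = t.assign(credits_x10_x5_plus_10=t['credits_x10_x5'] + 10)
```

take 2 rows with smallest credits:
   credits student
0        1    Omar
1        1     Jon
add column credits_x10 = t['credits'] * 10:
   credits student  credits_x10
0        1    Omar           10
1        1     Jon           10
add column credits_x10_x5 = t['credits_x10'] * 5:
   credits student  credits_x10  credits_x10_x5
0        1    Omar           10              50
1        1     Jon           10              50
add column credits_x10_x5_plus_10 = t['credits_x10_x5'] + 10:
   credits student  credits_x10  credits_x10_x5  credits_x10_x5_plus_10
0        1    Omar           10              50                      60
1        1     Jon           10              50                      60
So sum() = 120.

120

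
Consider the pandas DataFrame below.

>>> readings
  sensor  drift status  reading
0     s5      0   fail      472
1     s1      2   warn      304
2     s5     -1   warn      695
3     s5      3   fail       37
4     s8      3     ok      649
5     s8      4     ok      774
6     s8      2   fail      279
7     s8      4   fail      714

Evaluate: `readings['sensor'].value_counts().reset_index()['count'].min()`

value_counts of sensor:
sensor
s8    4
s5    3
s1    1
Name: count, dtype: int64
reset_index():
  sensor  count
0     s8      4
1     s5      3
2     s1      1
So min() = 1.

1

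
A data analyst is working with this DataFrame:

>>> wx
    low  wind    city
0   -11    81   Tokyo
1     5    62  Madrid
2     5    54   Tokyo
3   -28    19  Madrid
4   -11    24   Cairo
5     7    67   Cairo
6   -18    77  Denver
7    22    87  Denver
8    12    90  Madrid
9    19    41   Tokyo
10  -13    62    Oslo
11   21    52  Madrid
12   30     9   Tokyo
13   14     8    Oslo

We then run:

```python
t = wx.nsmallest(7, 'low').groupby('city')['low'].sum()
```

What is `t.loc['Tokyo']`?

take 7 rows with smallest low:
    low  wind    city
3   -28    19  Madrid
6   -18    77  Denver
10  -13    62    Oslo
0   -11    81   Tokyo
4   -11    24   Cairo
1     5    62  Madrid
2     5    54   Tokyo
group by city, sum of low:
city
Cairo    -11
Denver   -18
Madrid   -23
Oslo     -13
Tokyo     -6
Name: low, dtype: int64
So loc['Tokyo'] = -6.

-6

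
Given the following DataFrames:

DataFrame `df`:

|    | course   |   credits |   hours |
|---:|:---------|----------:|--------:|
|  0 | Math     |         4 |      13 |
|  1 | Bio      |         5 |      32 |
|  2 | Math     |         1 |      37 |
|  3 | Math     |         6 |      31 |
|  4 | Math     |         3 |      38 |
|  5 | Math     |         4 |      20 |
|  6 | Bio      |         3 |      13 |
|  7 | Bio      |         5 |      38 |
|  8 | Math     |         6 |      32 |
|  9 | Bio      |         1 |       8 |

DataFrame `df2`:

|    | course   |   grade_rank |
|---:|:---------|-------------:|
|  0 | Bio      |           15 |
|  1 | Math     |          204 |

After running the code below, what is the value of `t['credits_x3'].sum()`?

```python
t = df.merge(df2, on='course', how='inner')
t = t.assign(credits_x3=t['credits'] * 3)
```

merge on 'course' (how='inner') → 10 rows:
  course  credits  hours  grade_rank
0   Math        4     13         204
1    Bio        5     32          15
2   Math        1     37         204
3   Math        6     31         204
4   Math        3     38         204
5   Math        4     20         204
6    Bio        3     13          15
7    Bio        5     38          15
8   Math        6     32         204
9    Bio        1      8          15
add column credits_x3 = t['credits'] * 3:
  course  credits  hours  grade_rank  credits_x3
0   Math        4     13         204          12
1    Bio        5     32          15          15
2   Math        1     37         204           3
3   Math        6     31         204          18
4   Math        3     38         204           9
5   Math        4     20         204          12
6    Bio        3     13          15           9
7    Bio        5     38          15          15
8   Math        6     32         204          18
9    Bio        1      8          15           3
Taking the sum of column 'credits_x3' gives 114.

114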